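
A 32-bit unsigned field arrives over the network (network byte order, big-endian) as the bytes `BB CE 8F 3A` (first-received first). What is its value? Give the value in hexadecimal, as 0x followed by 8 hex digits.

0xBBCE8F3A

Big-endian stores the most-significant byte at the lowest address.
The bytes are already most-significant first: 0xBBCE8F3A.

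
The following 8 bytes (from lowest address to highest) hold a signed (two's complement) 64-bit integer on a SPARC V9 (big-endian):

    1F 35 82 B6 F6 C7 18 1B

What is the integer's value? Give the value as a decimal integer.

2248847311277332507

Big-endian stores the most-significant byte at the lowest address.
The bytes are already most-significant first: 0x1F3582B6F6C7181B.
0x1F3582B6F6C7181B = 2248847311277332507.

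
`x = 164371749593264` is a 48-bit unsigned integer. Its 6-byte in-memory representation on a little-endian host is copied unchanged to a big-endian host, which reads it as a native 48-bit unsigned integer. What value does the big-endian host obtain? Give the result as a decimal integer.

194479319907989

164371749593264 in 48-bit hexadecimal is 0x957EC7BEE0B0.
Stored little-endian, the bytes at ascending addresses are B0 E0 BE C7 7E 95.
Read back as big-endian, the last byte is least significant, giving 0xB0E0BEC77E95.
0xB0E0BEC77E95 = 194479319907989.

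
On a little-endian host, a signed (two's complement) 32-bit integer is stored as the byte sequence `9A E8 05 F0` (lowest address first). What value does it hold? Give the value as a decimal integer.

In little-endian order the low byte comes first in memory.
Reassemble most-significant byte first: F0 05 E8 9A → 0xF005E89A.
Top bit is set, so as a signed 32-bit value this is 0xF005E89A − 2^32 = -268048230.

-268048230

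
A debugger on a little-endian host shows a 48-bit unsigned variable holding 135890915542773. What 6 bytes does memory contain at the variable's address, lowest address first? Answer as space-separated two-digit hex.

F5 C6 BF 91 97 7B

135890915542773 in hexadecimal, padded to 48 bits, is 0x7B9791BFC6F5.
Split into bytes (most-significant first): 7B 97 91 BF C6 F5.
In little-endian order the low byte comes first in memory.
So at ascending addresses the bytes are F5 C6 BF 91 97 7B.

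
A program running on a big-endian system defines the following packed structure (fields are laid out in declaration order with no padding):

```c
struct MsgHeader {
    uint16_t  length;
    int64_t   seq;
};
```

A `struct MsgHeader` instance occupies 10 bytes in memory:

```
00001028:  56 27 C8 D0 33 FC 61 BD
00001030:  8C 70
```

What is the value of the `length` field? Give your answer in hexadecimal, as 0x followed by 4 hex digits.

`length` is the first field, at byte offset 0, occupying 2 bytes.
Bytes at offsets 0..1: 56 27.
Big-endian: lowest address holds the most-significant byte.
The bytes are already most-significant first: 0x5627.

0x5627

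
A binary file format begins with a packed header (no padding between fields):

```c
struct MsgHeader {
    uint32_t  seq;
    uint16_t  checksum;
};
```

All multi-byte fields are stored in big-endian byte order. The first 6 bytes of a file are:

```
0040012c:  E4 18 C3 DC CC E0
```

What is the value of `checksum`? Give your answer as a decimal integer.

52448

`checksum` follows `seq` (4 bytes), so it starts at byte offset 4 and occupies 2 bytes.
Bytes at offsets 4..5: CC E0.
In big-endian order the high byte comes first in memory.
The bytes are already most-significant first: 0xCCE0.
0xCCE0 = 52448.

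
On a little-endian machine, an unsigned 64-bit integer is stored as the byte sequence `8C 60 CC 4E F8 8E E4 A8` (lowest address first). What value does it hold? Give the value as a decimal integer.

In little-endian order the low byte comes first in memory.
Reassemble most-significant byte first: A8 E4 8E F8 4E CC 60 8C → 0xA8E48EF84ECC608C.
0xA8E48EF84ECC608C = 12170009290186973324.

12170009290186973324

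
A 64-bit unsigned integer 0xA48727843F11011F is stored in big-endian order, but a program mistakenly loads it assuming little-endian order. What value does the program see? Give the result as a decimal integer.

2234085854650271652

Stored big-endian, the bytes at ascending addresses are A4 87 27 84 3F 11 01 1F.
Read back as little-endian, the first byte is least significant, giving 0x1F01113F842787A4.
0x1F01113F842787A4 = 2234085854650271652.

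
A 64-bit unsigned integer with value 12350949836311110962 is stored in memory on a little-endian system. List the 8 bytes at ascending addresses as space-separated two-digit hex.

32 25 FE 1F 70 63 67 AB

12350949836311110962 in hexadecimal, padded to 64 bits, is 0xAB6763701FFE2532.
Split into bytes (most-significant first): AB 67 63 70 1F FE 25 32.
In little-endian order the low byte comes first in memory.
So at ascending addresses the bytes are 32 25 FE 1F 70 63 67 AB.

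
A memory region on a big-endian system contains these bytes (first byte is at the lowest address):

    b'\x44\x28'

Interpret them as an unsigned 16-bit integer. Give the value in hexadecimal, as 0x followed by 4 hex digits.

In big-endian order the high byte comes first in memory.
The bytes are already most-significant first: 0x4428.

0x4428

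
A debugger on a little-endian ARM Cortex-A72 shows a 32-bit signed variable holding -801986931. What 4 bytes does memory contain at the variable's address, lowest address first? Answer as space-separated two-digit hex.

8D A6 32 D0

Two's complement of -801986931 in 32 bits: 801986931 = 0x2FCD5973; invert → 0xD032A68C; add 1 → 0xD032A68D.
Split into bytes (most-significant first): D0 32 A6 8D.
Little-endian stores the least-significant byte at the lowest address.
So at ascending addresses the bytes are 8D A6 32 D0.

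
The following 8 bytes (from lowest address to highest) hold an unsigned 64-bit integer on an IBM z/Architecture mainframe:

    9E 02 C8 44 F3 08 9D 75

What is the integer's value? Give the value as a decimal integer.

Big-endian stores the most-significant byte at the lowest address.
The bytes are already most-significant first: 0x9E02C844F3089D75.
0x9E02C844F3089D75 = 11385883006406794613.

11385883006406794613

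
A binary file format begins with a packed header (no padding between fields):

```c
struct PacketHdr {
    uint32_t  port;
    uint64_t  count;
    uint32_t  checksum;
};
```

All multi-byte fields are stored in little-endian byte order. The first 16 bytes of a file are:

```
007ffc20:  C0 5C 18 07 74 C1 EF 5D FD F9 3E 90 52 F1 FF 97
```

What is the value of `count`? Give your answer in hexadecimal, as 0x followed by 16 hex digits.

`count` follows `port` (4 bytes), so it starts at byte offset 4 and occupies 8 bytes.
Bytes at offsets 4..11: 74 C1 EF 5D FD F9 3E 90.
Little-endian: lowest address holds the least-significant byte.
Reassemble most-significant byte first: 90 3E F9 FD 5D EF C1 74 → 0x903EF9FD5DEFC174.

0x903EF9FD5DEFC174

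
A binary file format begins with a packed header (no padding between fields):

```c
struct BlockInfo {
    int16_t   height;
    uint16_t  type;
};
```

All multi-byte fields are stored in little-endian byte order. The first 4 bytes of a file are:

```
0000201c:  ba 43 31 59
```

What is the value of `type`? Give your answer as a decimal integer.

`type` follows `height` (2 bytes), so it starts at byte offset 2 and occupies 2 bytes.
Bytes at offsets 2..3: 31 59.
In little-endian order the low byte comes first in memory.
Reassemble most-significant byte first: 59 31 → 0x5931.
0x5931 = 22833.

22833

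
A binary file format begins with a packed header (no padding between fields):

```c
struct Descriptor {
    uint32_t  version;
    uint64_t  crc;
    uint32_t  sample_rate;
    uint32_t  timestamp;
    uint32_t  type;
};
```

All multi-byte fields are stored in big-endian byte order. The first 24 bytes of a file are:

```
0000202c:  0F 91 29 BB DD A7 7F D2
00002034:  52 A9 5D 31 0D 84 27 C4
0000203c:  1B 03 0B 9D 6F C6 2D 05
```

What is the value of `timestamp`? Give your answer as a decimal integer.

`timestamp` follows `version` (4 B), `crc` (8 B), `sample_rate` (4 B), so it starts at offset 4 + 8 + 4 = 16 and occupies 4 bytes.
Bytes at offsets 16..19: 1B 03 0B 9D.
Big-endian stores the most-significant byte at the lowest address.
The bytes are already most-significant first: 0x1B030B9D.
0x1B030B9D = 453184413.

453184413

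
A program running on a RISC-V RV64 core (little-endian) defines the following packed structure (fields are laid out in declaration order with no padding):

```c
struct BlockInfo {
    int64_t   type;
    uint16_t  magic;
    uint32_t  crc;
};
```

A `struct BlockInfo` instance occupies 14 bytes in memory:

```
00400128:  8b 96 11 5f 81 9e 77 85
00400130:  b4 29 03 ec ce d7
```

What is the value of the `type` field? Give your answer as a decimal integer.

`type` is the first field, at byte offset 0, occupying 8 bytes.
Bytes at offsets 0..7: 8B 96 11 5F 81 9E 77 85.
Little-endian stores the least-significant byte at the lowest address.
Reassemble most-significant byte first: 85 77 9E 81 5F 11 96 8B → 0x85779E815F11968B.
Top bit is set, so as a signed 64-bit value this is 0x85779E815F11968B − 2^64 = -8829414265953610101.

-8829414265953610101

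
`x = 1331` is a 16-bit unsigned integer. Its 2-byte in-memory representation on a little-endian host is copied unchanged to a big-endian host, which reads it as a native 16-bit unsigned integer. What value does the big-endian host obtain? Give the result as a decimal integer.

1331 in 16-bit hexadecimal is 0x0533.
Stored little-endian, the bytes at ascending addresses are 33 05.
Read back as big-endian, the last byte is least significant, giving 0x3305.
0x3305 = 13061.

13061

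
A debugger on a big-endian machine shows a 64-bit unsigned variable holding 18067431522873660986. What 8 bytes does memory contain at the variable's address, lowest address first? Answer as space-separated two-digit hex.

FA BC 69 3E A4 94 56 3A

18067431522873660986 in hexadecimal, padded to 64 bits, is 0xFABC693EA494563A.
Split into bytes (most-significant first): FA BC 69 3E A4 94 56 3A.
Big-endian stores the most-significant byte at the lowest address.
So the memory order matches the most-significant-first order: FA BC 69 3E A4 94 56 3A.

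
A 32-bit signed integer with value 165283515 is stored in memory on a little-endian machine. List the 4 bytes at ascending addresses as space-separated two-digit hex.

165283515 in hexadecimal, padded to 32 bits, is 0x09DA06BB.
Split into bytes (most-significant first): 09 DA 06 BB.
Little-endian: lowest address holds the least-significant byte.
So at ascending addresses the bytes are BB 06 DA 09.

BB 06 DA 09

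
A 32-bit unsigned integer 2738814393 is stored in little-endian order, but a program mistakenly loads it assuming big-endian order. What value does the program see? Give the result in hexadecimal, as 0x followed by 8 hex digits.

2738814393 in 32-bit hexadecimal is 0xA33EFDB9.
Stored little-endian, the bytes at ascending addresses are B9 FD 3E A3.
Read back as big-endian, the last byte is least significant, giving 0xB9FD3EA3.

0xB9FD3EA3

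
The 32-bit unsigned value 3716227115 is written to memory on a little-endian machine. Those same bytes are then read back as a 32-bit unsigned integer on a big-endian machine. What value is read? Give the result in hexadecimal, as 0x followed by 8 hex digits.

0x2B2081DD

3716227115 in 32-bit hexadecimal is 0xDD81202B.
Stored little-endian, the bytes at ascending addresses are 2B 20 81 DD.
Read back as big-endian, the last byte is least significant, giving 0x2B2081DD.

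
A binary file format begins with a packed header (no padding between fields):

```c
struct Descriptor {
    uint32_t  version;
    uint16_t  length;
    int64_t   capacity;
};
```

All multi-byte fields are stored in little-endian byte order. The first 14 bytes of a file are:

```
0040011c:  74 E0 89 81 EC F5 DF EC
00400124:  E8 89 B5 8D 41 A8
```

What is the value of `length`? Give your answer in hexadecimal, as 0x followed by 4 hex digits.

`length` follows `version` (4 bytes), so it starts at byte offset 4 and occupies 2 bytes.
Bytes at offsets 4..5: EC F5.
Little-endian: lowest address holds the least-significant byte.
Reassemble most-significant byte first: F5 EC → 0xF5EC.

0xF5EC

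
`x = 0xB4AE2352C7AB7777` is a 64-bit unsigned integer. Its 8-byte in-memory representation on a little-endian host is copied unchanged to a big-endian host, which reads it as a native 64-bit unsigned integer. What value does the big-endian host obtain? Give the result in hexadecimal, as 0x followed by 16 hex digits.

0x7777ABC75223AEB4

Stored little-endian, the bytes at ascending addresses are 77 77 AB C7 52 23 AE B4.
Read back as big-endian, the last byte is least significant, giving 0x7777ABC75223AEB4.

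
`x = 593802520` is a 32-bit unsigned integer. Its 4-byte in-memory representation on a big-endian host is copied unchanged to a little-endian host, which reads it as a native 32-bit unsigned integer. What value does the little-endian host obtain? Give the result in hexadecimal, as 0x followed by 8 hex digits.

0x18B56423

593802520 in 32-bit hexadecimal is 0x2364B518.
Stored big-endian, the bytes at ascending addresses are 23 64 B5 18.
Read back as little-endian, the first byte is least significant, giving 0x18B56423.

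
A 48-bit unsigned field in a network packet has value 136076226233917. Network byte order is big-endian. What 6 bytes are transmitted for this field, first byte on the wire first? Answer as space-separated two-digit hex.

7B C2 B7 20 86 3D

136076226233917 in hexadecimal, padded to 48 bits, is 0x7BC2B720863D.
Split into bytes (most-significant first): 7B C2 B7 20 86 3D.
In big-endian order the high byte comes first in memory.
So the memory order matches the most-significant-first order: 7B C2 B7 20 86 3D.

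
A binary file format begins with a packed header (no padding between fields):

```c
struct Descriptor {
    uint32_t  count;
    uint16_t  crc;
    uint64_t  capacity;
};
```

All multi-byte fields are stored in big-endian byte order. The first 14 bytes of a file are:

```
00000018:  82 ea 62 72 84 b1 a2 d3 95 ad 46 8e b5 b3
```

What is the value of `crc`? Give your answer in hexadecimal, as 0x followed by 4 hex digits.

0x84B1

`crc` follows `count` (4 bytes), so it starts at byte offset 4 and occupies 2 bytes.
Bytes at offsets 4..5: 84 B1.
In big-endian order the high byte comes first in memory.
The bytes are already most-significant first: 0x84B1.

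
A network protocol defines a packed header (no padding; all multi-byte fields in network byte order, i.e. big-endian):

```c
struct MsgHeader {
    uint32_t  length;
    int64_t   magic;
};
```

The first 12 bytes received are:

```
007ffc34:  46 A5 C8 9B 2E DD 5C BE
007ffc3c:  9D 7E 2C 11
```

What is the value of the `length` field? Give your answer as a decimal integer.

`length` is the first field, at byte offset 0, occupying 4 bytes.
Bytes at offsets 0..3: 46 A5 C8 9B.
In big-endian order the high byte comes first in memory.
The bytes are already most-significant first: 0x46A5C89B.
0x46A5C89B = 1185269915.

1185269915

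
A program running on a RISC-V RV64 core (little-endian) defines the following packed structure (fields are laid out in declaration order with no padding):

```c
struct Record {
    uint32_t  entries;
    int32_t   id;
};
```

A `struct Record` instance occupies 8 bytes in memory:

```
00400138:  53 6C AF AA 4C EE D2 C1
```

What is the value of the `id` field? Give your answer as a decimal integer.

-1043141044

`id` follows `entries` (4 bytes), so it starts at byte offset 4 and occupies 4 bytes.
Bytes at offsets 4..7: 4C EE D2 C1.
Little-endian stores the least-significant byte at the lowest address.
Reassemble most-significant byte first: C1 D2 EE 4C → 0xC1D2EE4C.
Top bit is set, so as a signed 32-bit value this is 0xC1D2EE4C − 2^32 = -1043141044.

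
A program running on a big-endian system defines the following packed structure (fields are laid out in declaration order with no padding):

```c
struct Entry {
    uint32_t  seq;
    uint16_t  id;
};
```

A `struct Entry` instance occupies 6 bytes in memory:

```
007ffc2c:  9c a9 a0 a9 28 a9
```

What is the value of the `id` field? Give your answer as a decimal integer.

10409

`id` follows `seq` (4 bytes), so it starts at byte offset 4 and occupies 2 bytes.
Bytes at offsets 4..5: 28 A9.
In big-endian order the high byte comes first in memory.
The bytes are already most-significant first: 0x28A9.
0x28A9 = 10409.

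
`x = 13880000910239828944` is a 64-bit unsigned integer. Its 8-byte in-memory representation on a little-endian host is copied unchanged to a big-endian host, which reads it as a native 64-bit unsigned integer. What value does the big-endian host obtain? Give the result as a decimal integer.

13880000910239828944 in 64-bit hexadecimal is 0xC09FAB49D8F18BD0.
Stored little-endian, the bytes at ascending addresses are D0 8B F1 D8 49 AB 9F C0.
Read back as big-endian, the last byte is least significant, giving 0xD08BF1D849AB9FC0.
0xD08BF1D849AB9FC0 = 15027370492903006144.

15027370492903006144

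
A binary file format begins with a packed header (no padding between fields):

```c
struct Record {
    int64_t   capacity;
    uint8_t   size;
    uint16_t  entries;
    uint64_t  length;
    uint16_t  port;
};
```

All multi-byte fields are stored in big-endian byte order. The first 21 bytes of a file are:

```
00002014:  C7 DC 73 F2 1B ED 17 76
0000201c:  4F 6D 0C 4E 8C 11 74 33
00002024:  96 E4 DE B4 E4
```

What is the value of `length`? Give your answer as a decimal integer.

5659918022477276382

`length` follows `capacity` (8 B), `size` (1 B), `entries` (2 B), so it starts at offset 8 + 1 + 2 = 11 and occupies 8 bytes.
Bytes at offsets 11..18: 4E 8C 11 74 33 96 E4 DE.
Big-endian stores the most-significant byte at the lowest address.
The bytes are already most-significant first: 0x4E8C11743396E4DE.
0x4E8C11743396E4DE = 5659918022477276382.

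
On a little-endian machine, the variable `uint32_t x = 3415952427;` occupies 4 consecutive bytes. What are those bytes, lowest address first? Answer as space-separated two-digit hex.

3415952427 in hexadecimal, padded to 32 bits, is 0xCB9B4C2B.
Split into bytes (most-significant first): CB 9B 4C 2B.
Little-endian: lowest address holds the least-significant byte.
So at ascending addresses the bytes are 2B 4C 9B CB.

2B 4C 9B CB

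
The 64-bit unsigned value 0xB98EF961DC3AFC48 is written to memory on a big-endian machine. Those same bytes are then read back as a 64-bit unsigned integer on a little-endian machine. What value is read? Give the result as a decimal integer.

Stored big-endian, the bytes at ascending addresses are B9 8E F9 61 DC 3A FC 48.
Read back as little-endian, the first byte is least significant, giving 0x48FC3ADC61F98EB9.
0x48FC3ADC61F98EB9 = 5259143183072857785.

5259143183072857785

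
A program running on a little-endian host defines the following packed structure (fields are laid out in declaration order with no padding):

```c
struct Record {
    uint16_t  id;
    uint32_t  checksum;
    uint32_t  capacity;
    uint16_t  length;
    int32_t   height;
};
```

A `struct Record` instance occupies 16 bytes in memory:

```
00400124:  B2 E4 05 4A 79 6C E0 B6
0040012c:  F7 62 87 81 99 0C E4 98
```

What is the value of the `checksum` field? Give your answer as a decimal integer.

`checksum` follows `id` (2 bytes), so it starts at byte offset 2 and occupies 4 bytes.
Bytes at offsets 2..5: 05 4A 79 6C.
In little-endian order the low byte comes first in memory.
Reassemble most-significant byte first: 6C 79 4A 05 → 0x6C794A05.
0x6C794A05 = 1819888133.

1819888133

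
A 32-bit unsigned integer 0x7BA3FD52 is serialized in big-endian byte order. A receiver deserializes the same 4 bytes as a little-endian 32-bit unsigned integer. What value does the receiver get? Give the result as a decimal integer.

1392354171

Stored big-endian, the bytes at ascending addresses are 7B A3 FD 52.
Read back as little-endian, the first byte is least significant, giving 0x52FDA37B.
0x52FDA37B = 1392354171.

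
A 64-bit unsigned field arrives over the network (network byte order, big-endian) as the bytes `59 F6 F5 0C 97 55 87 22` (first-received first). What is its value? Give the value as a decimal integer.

Big-endian stores the most-significant byte at the lowest address.
The bytes are already most-significant first: 0x59F6F50C97558722.
0x59F6F50C97558722 = 6482638148073785122.

6482638148073785122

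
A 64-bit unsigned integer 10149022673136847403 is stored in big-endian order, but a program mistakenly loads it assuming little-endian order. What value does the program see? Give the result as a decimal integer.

10149022673136847403 in 64-bit hexadecimal is 0x8CD8925971B50A2B.
Stored big-endian, the bytes at ascending addresses are 8C D8 92 59 71 B5 0A 2B.
Read back as little-endian, the first byte is least significant, giving 0x2B0AB5715992D88C.
0x2B0AB5715992D88C = 3101490791836735628.

3101490791836735628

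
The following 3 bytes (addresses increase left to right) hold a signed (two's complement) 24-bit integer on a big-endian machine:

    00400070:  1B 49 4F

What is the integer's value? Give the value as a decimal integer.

Big-endian: lowest address holds the most-significant byte.
The bytes are already most-significant first: 0x1B494F.
0x1B494F = 1788239.

1788239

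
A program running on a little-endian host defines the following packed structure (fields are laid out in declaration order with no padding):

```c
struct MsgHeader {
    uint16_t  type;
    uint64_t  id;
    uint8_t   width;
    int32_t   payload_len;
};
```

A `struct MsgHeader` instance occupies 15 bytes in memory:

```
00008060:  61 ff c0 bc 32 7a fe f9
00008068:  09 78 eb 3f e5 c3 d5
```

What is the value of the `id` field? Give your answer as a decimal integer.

8649719430708903104

`id` follows `type` (2 bytes), so it starts at byte offset 2 and occupies 8 bytes.
Bytes at offsets 2..9: C0 BC 32 7A FE F9 09 78.
In little-endian order the low byte comes first in memory.
Reassemble most-significant byte first: 78 09 F9 FE 7A 32 BC C0 → 0x7809F9FE7A32BCC0.
0x7809F9FE7A32BCC0 = 8649719430708903104.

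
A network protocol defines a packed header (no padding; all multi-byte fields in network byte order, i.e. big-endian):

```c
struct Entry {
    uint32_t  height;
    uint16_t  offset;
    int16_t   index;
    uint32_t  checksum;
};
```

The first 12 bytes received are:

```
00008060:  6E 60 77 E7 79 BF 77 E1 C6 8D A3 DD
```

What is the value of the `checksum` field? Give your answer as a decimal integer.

`checksum` follows `height` (4 B), `offset` (2 B), `index` (2 B), so it starts at offset 4 + 2 + 2 = 8 and occupies 4 bytes.
Bytes at offsets 8..11: C6 8D A3 DD.
Big-endian stores the most-significant byte at the lowest address.
The bytes are already most-significant first: 0xC68DA3DD.
0xC68DA3DD = 3331171293.

3331171293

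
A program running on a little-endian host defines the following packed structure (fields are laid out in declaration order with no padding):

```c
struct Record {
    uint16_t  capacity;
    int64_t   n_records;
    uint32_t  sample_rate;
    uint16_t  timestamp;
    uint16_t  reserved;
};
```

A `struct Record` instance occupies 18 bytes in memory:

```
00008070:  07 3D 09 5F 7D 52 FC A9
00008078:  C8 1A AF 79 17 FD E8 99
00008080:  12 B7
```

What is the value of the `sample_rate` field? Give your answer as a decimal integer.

4246174127

`sample_rate` follows `capacity` (2 B), `n_records` (8 B), so it starts at offset 2 + 8 = 10 and occupies 4 bytes.
Bytes at offsets 10..13: AF 79 17 FD.
Little-endian: lowest address holds the least-significant byte.
Reassemble most-significant byte first: FD 17 79 AF → 0xFD1779AF.
0xFD1779AF = 4246174127.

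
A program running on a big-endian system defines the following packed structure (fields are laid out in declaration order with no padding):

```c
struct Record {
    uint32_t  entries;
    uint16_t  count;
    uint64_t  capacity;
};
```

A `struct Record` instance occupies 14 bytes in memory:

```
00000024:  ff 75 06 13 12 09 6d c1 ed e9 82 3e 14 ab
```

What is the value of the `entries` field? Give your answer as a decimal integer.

4285859347

`entries` is the first field, at byte offset 0, occupying 4 bytes.
Bytes at offsets 0..3: FF 75 06 13.
Big-endian: lowest address holds the most-significant byte.
The bytes are already most-significant first: 0xFF750613.
0xFF750613 = 4285859347.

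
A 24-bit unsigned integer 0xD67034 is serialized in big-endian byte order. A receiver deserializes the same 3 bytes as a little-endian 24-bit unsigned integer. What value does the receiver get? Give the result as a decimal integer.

Stored big-endian, the bytes at ascending addresses are D6 70 34.
Read back as little-endian, the first byte is least significant, giving 0x3470D6.
0x3470D6 = 3436758.

3436758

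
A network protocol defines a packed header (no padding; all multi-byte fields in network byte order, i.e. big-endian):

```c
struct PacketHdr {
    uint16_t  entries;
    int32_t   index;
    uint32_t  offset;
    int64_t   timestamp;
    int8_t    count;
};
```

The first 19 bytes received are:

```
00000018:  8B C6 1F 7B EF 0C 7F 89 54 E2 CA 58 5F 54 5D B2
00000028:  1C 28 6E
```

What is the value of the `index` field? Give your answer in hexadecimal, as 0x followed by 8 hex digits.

`index` follows `entries` (2 bytes), so it starts at byte offset 2 and occupies 4 bytes.
Bytes at offsets 2..5: 1F 7B EF 0C.
Big-endian stores the most-significant byte at the lowest address.
The bytes are already most-significant first: 0x1F7BEF0C.

0x1F7BEF0C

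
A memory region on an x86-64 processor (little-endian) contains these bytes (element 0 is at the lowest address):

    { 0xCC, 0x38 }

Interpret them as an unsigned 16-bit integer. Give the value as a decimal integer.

14540

Little-endian: lowest address holds the least-significant byte.
Reassemble most-significant byte first: 38 CC → 0x38CC.
0x38CC = 14540.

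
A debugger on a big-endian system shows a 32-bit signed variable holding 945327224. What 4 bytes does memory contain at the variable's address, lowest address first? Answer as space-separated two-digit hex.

38 58 8C 78

945327224 in hexadecimal, padded to 32 bits, is 0x38588C78.
Split into bytes (most-significant first): 38 58 8C 78.
In big-endian order the high byte comes first in memory.
So the memory order matches the most-significant-first order: 38 58 8C 78.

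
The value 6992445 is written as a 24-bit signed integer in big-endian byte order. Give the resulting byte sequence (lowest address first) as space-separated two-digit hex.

6A B2 3D

6992445 in hexadecimal, padded to 24 bits, is 0x6AB23D.
Split into bytes (most-significant first): 6A B2 3D.
Big-endian stores the most-significant byte at the lowest address.
So the memory order matches the most-significant-first order: 6A B2 3D.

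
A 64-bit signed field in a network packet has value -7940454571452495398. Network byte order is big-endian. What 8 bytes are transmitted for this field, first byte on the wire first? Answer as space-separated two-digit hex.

91 CD D6 A3 39 72 89 DA

Two's complement of -7940454571452495398 in 64 bits: 7940454571452495398 = 0x6E32295CC68D7626; invert → 0x91CDD6A3397289D9; add 1 → 0x91CDD6A3397289DA.
Split into bytes (most-significant first): 91 CD D6 A3 39 72 89 DA.
In big-endian order the high byte comes first in memory.
So the memory order matches the most-significant-first order: 91 CD D6 A3 39 72 89 DA.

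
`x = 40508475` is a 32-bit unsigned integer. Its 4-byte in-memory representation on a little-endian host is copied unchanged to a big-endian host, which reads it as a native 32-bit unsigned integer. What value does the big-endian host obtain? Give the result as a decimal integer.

991717890

40508475 in 32-bit hexadecimal is 0x026A1C3B.
Stored little-endian, the bytes at ascending addresses are 3B 1C 6A 02.
Read back as big-endian, the last byte is least significant, giving 0x3B1C6A02.
0x3B1C6A02 = 991717890.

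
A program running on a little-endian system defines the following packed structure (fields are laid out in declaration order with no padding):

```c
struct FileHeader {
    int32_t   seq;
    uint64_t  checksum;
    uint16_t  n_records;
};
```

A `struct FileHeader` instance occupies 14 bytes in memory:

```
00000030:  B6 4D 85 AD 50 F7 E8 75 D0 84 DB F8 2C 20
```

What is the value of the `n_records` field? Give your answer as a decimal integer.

`n_records` follows `seq` (4 B), `checksum` (8 B), so it starts at offset 4 + 8 = 12 and occupies 2 bytes.
Bytes at offsets 12..13: 2C 20.
In little-endian order the low byte comes first in memory.
Reassemble most-significant byte first: 20 2C → 0x202C.
0x202C = 8236.

8236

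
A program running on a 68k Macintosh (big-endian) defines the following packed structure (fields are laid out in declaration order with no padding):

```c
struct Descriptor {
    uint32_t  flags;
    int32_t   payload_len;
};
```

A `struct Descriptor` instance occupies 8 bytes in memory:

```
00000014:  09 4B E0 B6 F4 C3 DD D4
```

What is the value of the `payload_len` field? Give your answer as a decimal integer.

-188490284

`payload_len` follows `flags` (4 bytes), so it starts at byte offset 4 and occupies 4 bytes.
Bytes at offsets 4..7: F4 C3 DD D4.
Big-endian: lowest address holds the most-significant byte.
The bytes are already most-significant first: 0xF4C3DDD4.
Top bit is set, so as a signed 32-bit value this is 0xF4C3DDD4 − 2^32 = -188490284.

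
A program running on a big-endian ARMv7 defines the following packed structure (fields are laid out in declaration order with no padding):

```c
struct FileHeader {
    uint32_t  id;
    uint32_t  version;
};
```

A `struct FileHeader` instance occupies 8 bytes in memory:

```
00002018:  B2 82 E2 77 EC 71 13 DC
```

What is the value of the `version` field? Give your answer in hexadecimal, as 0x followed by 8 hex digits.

`version` follows `id` (4 bytes), so it starts at byte offset 4 and occupies 4 bytes.
Bytes at offsets 4..7: EC 71 13 DC.
Big-endian: lowest address holds the most-significant byte.
The bytes are already most-significant first: 0xEC7113DC.

0xEC7113DC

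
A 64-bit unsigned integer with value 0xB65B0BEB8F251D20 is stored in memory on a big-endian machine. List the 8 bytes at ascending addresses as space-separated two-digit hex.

Split into bytes (most-significant first): B6 5B 0B EB 8F 25 1D 20.
In big-endian order the high byte comes first in memory.
So the memory order matches the most-significant-first order: B6 5B 0B EB 8F 25 1D 20.

B6 5B 0B EB 8F 25 1D 20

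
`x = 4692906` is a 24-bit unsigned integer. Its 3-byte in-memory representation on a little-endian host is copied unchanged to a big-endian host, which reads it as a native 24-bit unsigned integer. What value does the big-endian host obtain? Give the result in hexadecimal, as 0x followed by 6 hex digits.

0xAA9B47

4692906 in 24-bit hexadecimal is 0x479BAA.
Stored little-endian, the bytes at ascending addresses are AA 9B 47.
Read back as big-endian, the last byte is least significant, giving 0xAA9B47.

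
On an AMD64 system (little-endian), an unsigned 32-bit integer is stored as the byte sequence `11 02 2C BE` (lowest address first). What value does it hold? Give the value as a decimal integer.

3190555153

Little-endian stores the least-significant byte at the lowest address.
Reassemble most-significant byte first: BE 2C 02 11 → 0xBE2C0211.
0xBE2C0211 = 3190555153.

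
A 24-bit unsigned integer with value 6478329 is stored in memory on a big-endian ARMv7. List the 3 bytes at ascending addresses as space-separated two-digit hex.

6478329 in hexadecimal, padded to 24 bits, is 0x62D9F9.
Split into bytes (most-significant first): 62 D9 F9.
Big-endian stores the most-significant byte at the lowest address.
So the memory order matches the most-significant-first order: 62 D9 F9.

62 D9 F9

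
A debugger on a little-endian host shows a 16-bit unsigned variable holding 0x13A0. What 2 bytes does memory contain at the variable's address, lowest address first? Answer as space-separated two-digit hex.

A0 13

Split into bytes (most-significant first): 13 A0.
Little-endian: lowest address holds the least-significant byte.
So at ascending addresses the bytes are A0 13.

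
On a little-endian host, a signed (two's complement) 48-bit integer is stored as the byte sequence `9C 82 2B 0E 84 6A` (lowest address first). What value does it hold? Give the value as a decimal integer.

117115405959836

Little-endian: lowest address holds the least-significant byte.
Reassemble most-significant byte first: 6A 84 0E 2B 82 9C → 0x6A840E2B829C.
0x6A840E2B829C = 117115405959836.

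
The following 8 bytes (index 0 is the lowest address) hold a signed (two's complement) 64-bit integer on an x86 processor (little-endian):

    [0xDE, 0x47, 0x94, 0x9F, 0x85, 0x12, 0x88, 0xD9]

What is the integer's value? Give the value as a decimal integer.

-2771945205529294882

In little-endian order the low byte comes first in memory.
Reassemble most-significant byte first: D9 88 12 85 9F 94 47 DE → 0xD98812859F9447DE.
Top bit is set, so as a signed 64-bit value this is 0xD98812859F9447DE − 2^64 = -2771945205529294882.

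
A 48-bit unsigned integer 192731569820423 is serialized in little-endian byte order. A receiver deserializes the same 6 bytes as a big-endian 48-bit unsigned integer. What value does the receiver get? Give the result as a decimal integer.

192731569820423 in 48-bit hexadecimal is 0xAF49D0C19307.
Stored little-endian, the bytes at ascending addresses are 07 93 C1 D0 49 AF.
Read back as big-endian, the last byte is least significant, giving 0x0793C1D049AF.
0x0793C1D049AF = 8331193239983.

8331193239983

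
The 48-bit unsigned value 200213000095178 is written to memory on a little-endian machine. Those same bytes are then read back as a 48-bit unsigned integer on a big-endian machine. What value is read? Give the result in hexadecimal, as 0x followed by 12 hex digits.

200213000095178 in 48-bit hexadecimal is 0xB617B8C005CA.
Stored little-endian, the bytes at ascending addresses are CA 05 C0 B8 17 B6.
Read back as big-endian, the last byte is least significant, giving 0xCA05C0B817B6.

0xCA05C0B817B6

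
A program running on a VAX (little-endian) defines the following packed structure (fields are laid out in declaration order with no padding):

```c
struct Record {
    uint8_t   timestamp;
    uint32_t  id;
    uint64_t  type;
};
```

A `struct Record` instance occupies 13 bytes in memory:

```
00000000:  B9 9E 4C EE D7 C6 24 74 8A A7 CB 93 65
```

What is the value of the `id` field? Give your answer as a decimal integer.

3622718622

`id` follows `timestamp` (1 byte), so it starts at byte offset 1 and occupies 4 bytes.
Bytes at offsets 1..4: 9E 4C EE D7.
In little-endian order the low byte comes first in memory.
Reassemble most-significant byte first: D7 EE 4C 9E → 0xD7EE4C9E.
0xD7EE4C9E = 3622718622.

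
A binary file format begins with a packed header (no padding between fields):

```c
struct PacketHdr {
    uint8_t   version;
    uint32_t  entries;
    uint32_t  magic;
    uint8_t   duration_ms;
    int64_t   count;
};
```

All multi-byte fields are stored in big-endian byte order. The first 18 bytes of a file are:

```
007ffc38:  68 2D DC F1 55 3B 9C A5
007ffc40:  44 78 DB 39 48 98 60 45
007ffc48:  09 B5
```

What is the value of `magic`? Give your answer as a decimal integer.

1000121668

`magic` follows `version` (1 B), `entries` (4 B), so it starts at offset 1 + 4 = 5 and occupies 4 bytes.
Bytes at offsets 5..8: 3B 9C A5 44.
Big-endian: lowest address holds the most-significant byte.
The bytes are already most-significant first: 0x3B9CA544.
0x3B9CA544 = 1000121668.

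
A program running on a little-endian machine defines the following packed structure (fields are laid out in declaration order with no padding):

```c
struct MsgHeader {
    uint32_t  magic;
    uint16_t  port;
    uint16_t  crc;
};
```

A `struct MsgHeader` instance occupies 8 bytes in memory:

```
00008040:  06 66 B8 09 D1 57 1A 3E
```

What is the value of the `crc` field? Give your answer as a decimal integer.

15898

`crc` follows `magic` (4 B), `port` (2 B), so it starts at offset 4 + 2 = 6 and occupies 2 bytes.
Bytes at offsets 6..7: 1A 3E.
Little-endian: lowest address holds the least-significant byte.
Reassemble most-significant byte first: 3E 1A → 0x3E1A.
0x3E1A = 15898.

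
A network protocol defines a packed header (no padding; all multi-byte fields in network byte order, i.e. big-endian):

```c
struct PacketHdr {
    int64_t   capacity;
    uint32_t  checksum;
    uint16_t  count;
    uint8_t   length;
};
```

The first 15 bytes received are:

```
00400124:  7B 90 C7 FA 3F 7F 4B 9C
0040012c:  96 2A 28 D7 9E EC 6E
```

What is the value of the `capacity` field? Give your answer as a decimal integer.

8903836340932529052

`capacity` is the first field, at byte offset 0, occupying 8 bytes.
Bytes at offsets 0..7: 7B 90 C7 FA 3F 7F 4B 9C.
In big-endian order the high byte comes first in memory.
The bytes are already most-significant first: 0x7B90C7FA3F7F4B9C.
0x7B90C7FA3F7F4B9C = 8903836340932529052.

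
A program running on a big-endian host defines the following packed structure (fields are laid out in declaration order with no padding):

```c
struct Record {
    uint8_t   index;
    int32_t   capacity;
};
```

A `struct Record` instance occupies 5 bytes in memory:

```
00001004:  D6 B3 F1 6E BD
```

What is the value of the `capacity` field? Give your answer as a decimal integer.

`capacity` follows `index` (1 byte), so it starts at byte offset 1 and occupies 4 bytes.
Bytes at offsets 1..4: B3 F1 6E BD.
Big-endian stores the most-significant byte at the lowest address.
The bytes are already most-significant first: 0xB3F16EBD.
Top bit is set, so as a signed 32-bit value this is 0xB3F16EBD − 2^32 = -1276023107.

-1276023107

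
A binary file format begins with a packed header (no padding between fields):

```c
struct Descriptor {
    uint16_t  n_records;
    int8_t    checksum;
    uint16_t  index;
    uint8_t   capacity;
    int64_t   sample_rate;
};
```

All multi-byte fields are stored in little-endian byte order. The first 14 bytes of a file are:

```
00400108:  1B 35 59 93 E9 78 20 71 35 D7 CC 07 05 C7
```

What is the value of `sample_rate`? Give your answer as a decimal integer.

-4105866908913012448

`sample_rate` follows `n_records` (2 B), `checksum` (1 B), `index` (2 B), `capacity` (1 B), so it starts at offset 2 + 1 + 2 + 1 = 6 and occupies 8 bytes.
Bytes at offsets 6..13: 20 71 35 D7 CC 07 05 C7.
In little-endian order the low byte comes first in memory.
Reassemble most-significant byte first: C7 05 07 CC D7 35 71 20 → 0xC70507CCD7357120.
Top bit is set, so as a signed 64-bit value this is 0xC70507CCD7357120 − 2^64 = -4105866908913012448.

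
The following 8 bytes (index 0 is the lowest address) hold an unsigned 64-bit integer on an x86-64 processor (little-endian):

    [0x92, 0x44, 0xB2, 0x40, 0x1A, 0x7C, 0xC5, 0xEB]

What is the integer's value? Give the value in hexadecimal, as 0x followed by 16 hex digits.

0xEBC57C1A40B24492

Little-endian stores the least-significant byte at the lowest address.
Reassemble most-significant byte first: EB C5 7C 1A 40 B2 44 92 → 0xEBC57C1A40B24492.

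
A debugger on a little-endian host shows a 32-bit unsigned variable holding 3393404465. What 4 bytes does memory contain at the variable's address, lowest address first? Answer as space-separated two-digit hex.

3393404465 in hexadecimal, padded to 32 bits, is 0xCA433E31.
Split into bytes (most-significant first): CA 43 3E 31.
Little-endian: lowest address holds the least-significant byte.
So at ascending addresses the bytes are 31 3E 43 CA.

31 3E 43 CA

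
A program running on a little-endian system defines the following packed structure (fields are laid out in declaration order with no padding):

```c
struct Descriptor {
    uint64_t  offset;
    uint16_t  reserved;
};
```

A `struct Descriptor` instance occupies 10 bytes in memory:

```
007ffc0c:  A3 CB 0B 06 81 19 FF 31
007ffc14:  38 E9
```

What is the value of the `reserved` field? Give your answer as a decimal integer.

`reserved` follows `offset` (8 bytes), so it starts at byte offset 8 and occupies 2 bytes.
Bytes at offsets 8..9: 38 E9.
Little-endian: lowest address holds the least-significant byte.
Reassemble most-significant byte first: E9 38 → 0xE938.
0xE938 = 59704.

59704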